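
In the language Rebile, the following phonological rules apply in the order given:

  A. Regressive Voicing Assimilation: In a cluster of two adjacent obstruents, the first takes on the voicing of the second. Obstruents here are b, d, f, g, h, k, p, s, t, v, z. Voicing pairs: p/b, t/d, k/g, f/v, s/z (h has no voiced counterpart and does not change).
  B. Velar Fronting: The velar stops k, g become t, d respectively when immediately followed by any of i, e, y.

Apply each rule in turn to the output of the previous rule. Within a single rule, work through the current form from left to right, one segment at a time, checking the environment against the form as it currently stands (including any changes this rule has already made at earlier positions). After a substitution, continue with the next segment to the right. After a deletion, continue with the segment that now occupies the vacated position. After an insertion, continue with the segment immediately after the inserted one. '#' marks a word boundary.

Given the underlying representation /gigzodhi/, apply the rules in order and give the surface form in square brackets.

A Regressive Voicing Assimilation: [gigzodhi] → [gigzothi]
B Velar Fronting: [gigzothi] → [digzothi]

[digzothi]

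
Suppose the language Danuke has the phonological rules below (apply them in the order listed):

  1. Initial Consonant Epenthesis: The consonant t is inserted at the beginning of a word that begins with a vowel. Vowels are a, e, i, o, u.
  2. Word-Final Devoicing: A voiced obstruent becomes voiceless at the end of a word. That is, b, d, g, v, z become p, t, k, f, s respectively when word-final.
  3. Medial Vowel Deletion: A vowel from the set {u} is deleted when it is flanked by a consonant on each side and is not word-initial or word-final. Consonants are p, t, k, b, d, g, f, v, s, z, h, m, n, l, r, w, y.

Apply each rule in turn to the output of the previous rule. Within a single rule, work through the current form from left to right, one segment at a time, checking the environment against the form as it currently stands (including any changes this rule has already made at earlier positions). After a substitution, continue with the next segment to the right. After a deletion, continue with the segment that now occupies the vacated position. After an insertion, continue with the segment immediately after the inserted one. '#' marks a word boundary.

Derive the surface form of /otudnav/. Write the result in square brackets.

1 Initial Consonant Epenthesis: [otudnav] → [totudnav]
2 Word-Final Devoicing: [totudnav] → [totudnaf]
3 Medial Vowel Deletion: [totudnaf] → [totdnaf]

[totdnaf]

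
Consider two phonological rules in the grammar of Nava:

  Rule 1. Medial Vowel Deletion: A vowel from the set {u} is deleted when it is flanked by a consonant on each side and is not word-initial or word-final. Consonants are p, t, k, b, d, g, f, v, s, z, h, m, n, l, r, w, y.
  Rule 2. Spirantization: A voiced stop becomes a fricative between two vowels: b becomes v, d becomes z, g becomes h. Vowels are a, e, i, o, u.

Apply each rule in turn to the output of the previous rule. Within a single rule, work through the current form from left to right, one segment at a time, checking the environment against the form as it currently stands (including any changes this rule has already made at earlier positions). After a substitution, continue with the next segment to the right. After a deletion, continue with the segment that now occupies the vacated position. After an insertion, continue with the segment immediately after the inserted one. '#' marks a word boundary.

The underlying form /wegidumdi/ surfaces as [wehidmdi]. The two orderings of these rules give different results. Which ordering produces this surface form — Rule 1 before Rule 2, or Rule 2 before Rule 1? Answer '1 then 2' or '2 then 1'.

Order 1 then 2:
  1 Medial Vowel Deletion: [wegidumdi] → [wegidmdi]
  2 Spirantization: [wegidmdi] → [wehidmdi]
  result: [wehidmdi]
Order 2 then 1:
  2 Spirantization: [wegidumdi] → [wehizumdi]
  1 Medial Vowel Deletion: [wehizumdi] → [wehizmdi]
  result: [wehizmdi]

1 then 2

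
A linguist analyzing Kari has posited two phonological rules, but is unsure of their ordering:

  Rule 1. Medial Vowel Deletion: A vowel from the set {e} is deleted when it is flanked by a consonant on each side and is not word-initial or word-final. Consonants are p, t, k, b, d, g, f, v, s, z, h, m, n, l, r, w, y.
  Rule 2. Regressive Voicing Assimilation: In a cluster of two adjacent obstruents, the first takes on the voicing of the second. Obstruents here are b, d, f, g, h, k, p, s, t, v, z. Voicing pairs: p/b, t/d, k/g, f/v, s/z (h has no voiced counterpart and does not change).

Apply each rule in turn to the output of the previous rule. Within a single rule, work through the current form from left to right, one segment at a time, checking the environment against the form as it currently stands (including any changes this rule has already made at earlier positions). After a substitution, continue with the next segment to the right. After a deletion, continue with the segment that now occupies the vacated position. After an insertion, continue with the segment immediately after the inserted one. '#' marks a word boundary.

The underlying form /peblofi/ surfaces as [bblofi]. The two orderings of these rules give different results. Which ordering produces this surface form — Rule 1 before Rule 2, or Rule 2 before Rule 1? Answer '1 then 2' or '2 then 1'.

1 then 2

Order 1 then 2:
  1 Medial Vowel Deletion: [peblofi] → [pblofi]
  2 Regressive Voicing Assimilation: [pblofi] → [bblofi]
  result: [bblofi]
Order 2 then 1:
  2 Regressive Voicing Assimilation: no change — [peblofi]
  1 Medial Vowel Deletion: [peblofi] → [pblofi]
  result: [pblofi]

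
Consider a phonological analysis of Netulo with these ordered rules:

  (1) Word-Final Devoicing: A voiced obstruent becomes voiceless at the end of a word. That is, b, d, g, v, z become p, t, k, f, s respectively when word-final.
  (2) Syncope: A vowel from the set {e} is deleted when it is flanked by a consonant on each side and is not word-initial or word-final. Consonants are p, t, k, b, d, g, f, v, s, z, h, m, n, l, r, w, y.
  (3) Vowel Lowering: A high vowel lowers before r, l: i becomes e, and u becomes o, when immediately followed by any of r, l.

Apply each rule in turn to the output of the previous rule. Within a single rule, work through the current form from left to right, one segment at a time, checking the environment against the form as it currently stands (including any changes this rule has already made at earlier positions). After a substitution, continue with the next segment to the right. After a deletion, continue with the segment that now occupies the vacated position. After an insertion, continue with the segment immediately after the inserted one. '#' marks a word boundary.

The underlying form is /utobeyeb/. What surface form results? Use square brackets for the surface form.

[utobyp]

(1) Word-Final Devoicing: [utobeyeb] → [utobeyep]
(2) Syncope: [utobeyep] → [utobyp]
(3) Vowel Lowering: no change — [utobyp]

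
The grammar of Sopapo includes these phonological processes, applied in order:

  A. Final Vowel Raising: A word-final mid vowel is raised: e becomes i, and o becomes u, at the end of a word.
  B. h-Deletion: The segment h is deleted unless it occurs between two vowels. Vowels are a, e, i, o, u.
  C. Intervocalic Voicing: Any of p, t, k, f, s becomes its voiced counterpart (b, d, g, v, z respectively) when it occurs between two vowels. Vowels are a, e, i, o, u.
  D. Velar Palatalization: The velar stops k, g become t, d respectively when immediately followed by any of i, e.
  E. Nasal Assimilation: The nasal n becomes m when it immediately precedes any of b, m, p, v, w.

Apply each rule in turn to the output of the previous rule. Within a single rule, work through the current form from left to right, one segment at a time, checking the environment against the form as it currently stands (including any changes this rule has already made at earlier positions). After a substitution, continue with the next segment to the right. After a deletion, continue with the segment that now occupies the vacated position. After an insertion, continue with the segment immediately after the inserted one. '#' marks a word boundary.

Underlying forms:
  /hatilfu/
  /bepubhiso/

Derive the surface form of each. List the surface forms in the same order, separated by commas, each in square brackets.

/hatilfu/:
  A Final Vowel Raising: no change — [hatilfu]
  B h-Deletion: [hatilfu] → [atilfu]
  C Intervocalic Voicing: [atilfu] → [adilfu]
  D Velar Palatalization: no change — [adilfu]
  E Nasal Assimilation: no change — [adilfu]
/bepubhiso/:
  A Final Vowel Raising: [bepubhiso] → [bepubhisu]
  B h-Deletion: [bepubhisu] → [bepubisu]
  C Intervocalic Voicing: [bepubisu] → [bebubizu]
  D Velar Palatalization: no change — [bebubizu]
  E Nasal Assimilation: no change — [bebubizu]

[adilfu], [bebubizu]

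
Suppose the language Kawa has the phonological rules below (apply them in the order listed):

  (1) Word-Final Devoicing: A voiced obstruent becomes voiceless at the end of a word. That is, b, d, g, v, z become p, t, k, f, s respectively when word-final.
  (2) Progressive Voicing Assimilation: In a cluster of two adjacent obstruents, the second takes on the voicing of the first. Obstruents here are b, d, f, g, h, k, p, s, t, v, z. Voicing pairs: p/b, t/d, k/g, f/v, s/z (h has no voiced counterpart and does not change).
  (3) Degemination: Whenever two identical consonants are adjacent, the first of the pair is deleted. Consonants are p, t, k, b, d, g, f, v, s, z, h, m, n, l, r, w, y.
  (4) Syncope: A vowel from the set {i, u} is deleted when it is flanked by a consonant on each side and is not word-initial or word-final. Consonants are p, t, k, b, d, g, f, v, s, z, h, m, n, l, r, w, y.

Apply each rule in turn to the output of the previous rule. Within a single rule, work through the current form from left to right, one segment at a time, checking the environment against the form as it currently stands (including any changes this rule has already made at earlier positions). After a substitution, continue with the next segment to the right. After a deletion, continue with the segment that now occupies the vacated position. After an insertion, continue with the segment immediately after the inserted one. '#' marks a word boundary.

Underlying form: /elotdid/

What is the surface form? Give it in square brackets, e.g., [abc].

[elott]

(1) Word-Final Devoicing: [elotdid] → [elotdit]
(2) Progressive Voicing Assimilation: [elotdit] → [elottit]
(3) Degemination: [elottit] → [elotit]
(4) Syncope: [elotit] → [elott]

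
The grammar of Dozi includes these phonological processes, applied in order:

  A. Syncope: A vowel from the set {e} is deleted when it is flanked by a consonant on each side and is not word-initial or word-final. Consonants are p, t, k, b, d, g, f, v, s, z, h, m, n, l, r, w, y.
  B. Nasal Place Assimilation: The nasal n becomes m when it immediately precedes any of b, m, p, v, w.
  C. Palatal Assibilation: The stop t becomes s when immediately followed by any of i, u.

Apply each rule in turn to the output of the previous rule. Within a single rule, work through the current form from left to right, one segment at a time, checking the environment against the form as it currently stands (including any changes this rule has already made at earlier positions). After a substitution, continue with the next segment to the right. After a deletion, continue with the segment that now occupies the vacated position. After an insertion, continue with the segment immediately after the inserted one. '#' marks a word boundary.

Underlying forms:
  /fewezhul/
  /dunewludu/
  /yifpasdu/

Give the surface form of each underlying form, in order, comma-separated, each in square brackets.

/fewezhul/:
  A Syncope: [fewezhul] → [fwzhul]
  B Nasal Place Assimilation: no change — [fwzhul]
  C Palatal Assibilation: no change — [fwzhul]
/dunewludu/:
  A Syncope: [dunewludu] → [dunwludu]
  B Nasal Place Assimilation: [dunwludu] → [dumwludu]
  C Palatal Assibilation: no change — [dumwludu]
/yifpasdu/:
  A Syncope: no change — [yifpasdu]
  B Nasal Place Assimilation: no change — [yifpasdu]
  C Palatal Assibilation: no change — [yifpasdu]

[fwzhul], [dumwludu], [yifpasdu]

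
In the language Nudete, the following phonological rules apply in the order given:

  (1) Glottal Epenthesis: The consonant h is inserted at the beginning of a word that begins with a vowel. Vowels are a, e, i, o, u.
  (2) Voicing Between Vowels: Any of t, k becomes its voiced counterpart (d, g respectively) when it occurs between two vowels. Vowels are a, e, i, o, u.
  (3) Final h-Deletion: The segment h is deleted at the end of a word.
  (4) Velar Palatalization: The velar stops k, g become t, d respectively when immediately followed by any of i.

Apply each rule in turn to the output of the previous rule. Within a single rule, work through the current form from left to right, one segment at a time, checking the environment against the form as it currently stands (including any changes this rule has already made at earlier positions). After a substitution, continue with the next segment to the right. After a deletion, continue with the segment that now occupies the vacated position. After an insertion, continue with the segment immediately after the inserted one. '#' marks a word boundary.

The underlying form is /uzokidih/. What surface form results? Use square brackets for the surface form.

(1) Glottal Epenthesis: [uzokidih] → [huzokidih]
(2) Voicing Between Vowels: [huzokidih] → [huzogidih]
(3) Final h-Deletion: [huzogidih] → [huzogidi]
(4) Velar Palatalization: [huzogidi] → [huzodidi]

[huzodidi]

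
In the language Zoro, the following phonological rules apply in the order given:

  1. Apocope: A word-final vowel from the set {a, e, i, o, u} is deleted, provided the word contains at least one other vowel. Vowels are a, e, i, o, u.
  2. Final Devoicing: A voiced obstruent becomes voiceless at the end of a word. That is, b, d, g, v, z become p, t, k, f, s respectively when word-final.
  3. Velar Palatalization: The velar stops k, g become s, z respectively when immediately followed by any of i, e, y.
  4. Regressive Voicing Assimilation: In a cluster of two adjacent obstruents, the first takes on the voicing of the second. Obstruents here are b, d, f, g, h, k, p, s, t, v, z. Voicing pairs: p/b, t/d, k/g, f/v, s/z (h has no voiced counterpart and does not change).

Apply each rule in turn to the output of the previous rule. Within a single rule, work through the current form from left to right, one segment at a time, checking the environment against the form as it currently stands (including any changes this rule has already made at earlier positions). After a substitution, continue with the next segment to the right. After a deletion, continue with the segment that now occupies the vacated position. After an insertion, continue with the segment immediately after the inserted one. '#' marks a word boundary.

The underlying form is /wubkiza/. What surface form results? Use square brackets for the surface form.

[wupsis]

1 Apocope: [wubkiza] → [wubkiz]
2 Final Devoicing: [wubkiz] → [wubkis]
3 Velar Palatalization: [wubkis] → [wubsis]
4 Regressive Voicing Assimilation: [wubsis] → [wupsis]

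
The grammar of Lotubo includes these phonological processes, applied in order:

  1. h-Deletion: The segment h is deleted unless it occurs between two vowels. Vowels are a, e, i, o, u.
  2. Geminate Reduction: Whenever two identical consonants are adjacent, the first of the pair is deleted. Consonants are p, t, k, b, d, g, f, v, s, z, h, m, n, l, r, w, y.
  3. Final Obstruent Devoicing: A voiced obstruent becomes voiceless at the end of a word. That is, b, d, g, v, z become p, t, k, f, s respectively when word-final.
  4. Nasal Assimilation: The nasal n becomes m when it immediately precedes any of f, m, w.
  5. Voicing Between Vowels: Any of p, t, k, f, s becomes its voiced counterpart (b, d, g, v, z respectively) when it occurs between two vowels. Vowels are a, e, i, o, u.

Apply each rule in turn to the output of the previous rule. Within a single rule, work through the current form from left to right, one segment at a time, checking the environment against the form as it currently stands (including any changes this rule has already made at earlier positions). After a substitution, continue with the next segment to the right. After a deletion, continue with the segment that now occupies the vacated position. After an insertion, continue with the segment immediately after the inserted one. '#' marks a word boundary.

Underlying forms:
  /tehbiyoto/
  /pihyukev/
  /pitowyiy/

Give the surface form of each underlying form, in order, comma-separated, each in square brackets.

[tebiyodo], [piyugef], [pidowyiy]

/tehbiyoto/:
  1 h-Deletion: [tehbiyoto] → [tebiyoto]
  2 Geminate Reduction: no change — [tebiyoto]
  3 Final Obstruent Devoicing: no change — [tebiyoto]
  4 Nasal Assimilation: no change — [tebiyoto]
  5 Voicing Between Vowels: [tebiyoto] → [tebiyodo]
/pihyukev/:
  1 h-Deletion: [pihyukev] → [piyukev]
  2 Geminate Reduction: no change — [piyukev]
  3 Final Obstruent Devoicing: [piyukev] → [piyukef]
  4 Nasal Assimilation: no change — [piyukef]
  5 Voicing Between Vowels: [piyukef] → [piyugef]
/pitowyiy/:
  1 h-Deletion: no change — [pitowyiy]
  2 Geminate Reduction: no change — [pitowyiy]
  3 Final Obstruent Devoicing: no change — [pitowyiy]
  4 Nasal Assimilation: no change — [pitowyiy]
  5 Voicing Between Vowels: [pitowyiy] → [pidowyiy]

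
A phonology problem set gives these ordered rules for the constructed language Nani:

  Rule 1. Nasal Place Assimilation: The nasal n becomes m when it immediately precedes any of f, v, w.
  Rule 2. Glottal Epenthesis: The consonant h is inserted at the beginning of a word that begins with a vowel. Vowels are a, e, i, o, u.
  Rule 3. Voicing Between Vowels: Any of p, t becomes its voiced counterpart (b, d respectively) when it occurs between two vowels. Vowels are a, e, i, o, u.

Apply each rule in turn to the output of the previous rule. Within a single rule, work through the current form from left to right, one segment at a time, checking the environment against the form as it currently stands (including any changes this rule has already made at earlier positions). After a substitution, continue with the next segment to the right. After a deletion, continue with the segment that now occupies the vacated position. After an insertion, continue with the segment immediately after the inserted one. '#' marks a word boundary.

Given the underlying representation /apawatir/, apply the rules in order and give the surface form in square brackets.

[habawadir]

Rule 1 Nasal Place Assimilation: no change — [apawatir]
Rule 2 Glottal Epenthesis: [apawatir] → [hapawatir]
Rule 3 Voicing Between Vowels: [hapawatir] → [habawadir]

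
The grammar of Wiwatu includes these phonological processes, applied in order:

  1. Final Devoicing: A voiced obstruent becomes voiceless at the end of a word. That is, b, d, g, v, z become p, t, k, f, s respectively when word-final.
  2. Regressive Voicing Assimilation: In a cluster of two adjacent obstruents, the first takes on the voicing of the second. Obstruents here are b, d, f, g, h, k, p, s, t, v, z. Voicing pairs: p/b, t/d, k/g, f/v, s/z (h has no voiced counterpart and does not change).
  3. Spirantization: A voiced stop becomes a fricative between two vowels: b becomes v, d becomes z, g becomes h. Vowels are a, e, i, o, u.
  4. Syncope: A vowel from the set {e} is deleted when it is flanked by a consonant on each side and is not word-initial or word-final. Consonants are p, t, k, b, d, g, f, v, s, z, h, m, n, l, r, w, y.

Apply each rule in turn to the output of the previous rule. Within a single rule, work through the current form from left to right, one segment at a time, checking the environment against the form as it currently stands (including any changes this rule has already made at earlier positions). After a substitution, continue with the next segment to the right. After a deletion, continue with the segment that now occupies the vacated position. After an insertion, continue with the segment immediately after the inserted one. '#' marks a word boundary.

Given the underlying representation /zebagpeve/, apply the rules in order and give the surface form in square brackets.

[zvakpve]

1 Final Devoicing: no change — [zebagpeve]
2 Regressive Voicing Assimilation: [zebagpeve] → [zebakpeve]
3 Spirantization: [zebakpeve] → [zevakpeve]
4 Syncope: [zevakpeve] → [zvakpve]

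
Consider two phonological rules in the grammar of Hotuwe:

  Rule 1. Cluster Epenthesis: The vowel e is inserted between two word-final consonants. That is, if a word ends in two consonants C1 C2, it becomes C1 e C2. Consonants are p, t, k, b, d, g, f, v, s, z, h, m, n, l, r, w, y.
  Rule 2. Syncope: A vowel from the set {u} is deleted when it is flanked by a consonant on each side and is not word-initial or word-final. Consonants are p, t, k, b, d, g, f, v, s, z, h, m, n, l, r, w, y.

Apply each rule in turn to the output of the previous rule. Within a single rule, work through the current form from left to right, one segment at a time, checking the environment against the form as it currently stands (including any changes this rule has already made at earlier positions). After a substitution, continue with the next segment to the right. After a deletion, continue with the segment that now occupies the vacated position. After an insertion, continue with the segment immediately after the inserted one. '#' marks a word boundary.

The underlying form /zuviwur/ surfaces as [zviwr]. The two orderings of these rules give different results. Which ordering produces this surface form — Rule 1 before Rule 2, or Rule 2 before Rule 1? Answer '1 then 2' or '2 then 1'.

1 then 2

Order 1 then 2:
  1 Cluster Epenthesis: no change — [zuviwur]
  2 Syncope: [zuviwur] → [zviwr]
  result: [zviwr]
Order 2 then 1:
  2 Syncope: [zuviwur] → [zviwr]
  1 Cluster Epenthesis: [zviwr] → [zviwer]
  result: [zviwer]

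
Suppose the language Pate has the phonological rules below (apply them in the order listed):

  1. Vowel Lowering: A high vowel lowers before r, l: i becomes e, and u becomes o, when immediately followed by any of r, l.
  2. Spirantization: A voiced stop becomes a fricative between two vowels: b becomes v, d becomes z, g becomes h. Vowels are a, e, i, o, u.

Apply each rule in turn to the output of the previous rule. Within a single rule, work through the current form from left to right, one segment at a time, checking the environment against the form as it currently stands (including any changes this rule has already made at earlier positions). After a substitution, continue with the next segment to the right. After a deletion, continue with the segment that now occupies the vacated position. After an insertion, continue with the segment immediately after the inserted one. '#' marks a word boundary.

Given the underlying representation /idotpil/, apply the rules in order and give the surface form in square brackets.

1 Vowel Lowering: [idotpil] → [idotpel]
2 Spirantization: [idotpel] → [izotpel]

[izotpel]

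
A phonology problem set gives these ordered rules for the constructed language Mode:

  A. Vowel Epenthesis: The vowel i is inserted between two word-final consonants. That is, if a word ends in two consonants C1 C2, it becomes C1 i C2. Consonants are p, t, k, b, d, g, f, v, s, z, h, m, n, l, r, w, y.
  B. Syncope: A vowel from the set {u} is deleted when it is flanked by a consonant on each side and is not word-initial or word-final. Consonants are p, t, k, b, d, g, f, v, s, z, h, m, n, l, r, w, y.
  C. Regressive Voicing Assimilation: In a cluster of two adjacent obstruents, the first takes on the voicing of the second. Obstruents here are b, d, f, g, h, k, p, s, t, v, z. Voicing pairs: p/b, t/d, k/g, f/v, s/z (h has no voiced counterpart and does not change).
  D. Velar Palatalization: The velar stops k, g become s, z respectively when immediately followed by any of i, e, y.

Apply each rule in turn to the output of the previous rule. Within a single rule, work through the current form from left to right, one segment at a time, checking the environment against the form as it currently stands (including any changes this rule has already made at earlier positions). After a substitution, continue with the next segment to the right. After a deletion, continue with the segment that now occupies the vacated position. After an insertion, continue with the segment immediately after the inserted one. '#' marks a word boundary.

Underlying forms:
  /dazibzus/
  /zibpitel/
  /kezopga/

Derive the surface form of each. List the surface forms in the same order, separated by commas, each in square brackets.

[dazibss], [zippitel], [sezobga]

/dazibzus/:
  A Vowel Epenthesis: no change — [dazibzus]
  B Syncope: [dazibzus] → [dazibzs]
  C Regressive Voicing Assimilation: [dazibzs] → [dazibss]
  D Velar Palatalization: no change — [dazibss]
/zibpitel/:
  A Vowel Epenthesis: no change — [zibpitel]
  B Syncope: no change — [zibpitel]
  C Regressive Voicing Assimilation: [zibpitel] → [zippitel]
  D Velar Palatalization: no change — [zippitel]
/kezopga/:
  A Vowel Epenthesis: no change — [kezopga]
  B Syncope: no change — [kezopga]
  C Regressive Voicing Assimilation: [kezopga] → [kezobga]
  D Velar Palatalization: [kezobga] → [sezobga]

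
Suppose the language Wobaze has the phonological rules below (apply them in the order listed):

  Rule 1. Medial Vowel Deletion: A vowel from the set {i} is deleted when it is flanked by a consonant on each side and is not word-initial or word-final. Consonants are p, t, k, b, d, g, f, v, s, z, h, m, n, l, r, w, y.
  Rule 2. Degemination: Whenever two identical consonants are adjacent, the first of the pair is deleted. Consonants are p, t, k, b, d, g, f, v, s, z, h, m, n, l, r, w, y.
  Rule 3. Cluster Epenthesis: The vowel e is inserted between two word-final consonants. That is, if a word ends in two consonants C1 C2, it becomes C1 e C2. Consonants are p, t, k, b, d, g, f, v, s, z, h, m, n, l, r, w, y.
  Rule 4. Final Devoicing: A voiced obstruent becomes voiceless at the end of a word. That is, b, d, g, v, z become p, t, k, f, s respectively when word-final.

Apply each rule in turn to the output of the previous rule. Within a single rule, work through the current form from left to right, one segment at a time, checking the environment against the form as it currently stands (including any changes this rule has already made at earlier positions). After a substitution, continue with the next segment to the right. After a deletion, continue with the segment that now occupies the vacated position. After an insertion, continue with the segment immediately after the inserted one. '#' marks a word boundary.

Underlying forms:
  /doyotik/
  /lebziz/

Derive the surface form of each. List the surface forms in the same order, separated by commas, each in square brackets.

[doyotek], [lebes]

/doyotik/:
  Rule 1 Medial Vowel Deletion: [doyotik] → [doyotk]
  Rule 2 Degemination: no change — [doyotk]
  Rule 3 Cluster Epenthesis: [doyotk] → [doyotek]
  Rule 4 Final Devoicing: no change — [doyotek]
/lebziz/:
  Rule 1 Medial Vowel Deletion: [lebziz] → [lebzz]
  Rule 2 Degemination: [lebzz] → [lebz]
  Rule 3 Cluster Epenthesis: [lebz] → [lebez]
  Rule 4 Final Devoicing: [lebez] → [lebes]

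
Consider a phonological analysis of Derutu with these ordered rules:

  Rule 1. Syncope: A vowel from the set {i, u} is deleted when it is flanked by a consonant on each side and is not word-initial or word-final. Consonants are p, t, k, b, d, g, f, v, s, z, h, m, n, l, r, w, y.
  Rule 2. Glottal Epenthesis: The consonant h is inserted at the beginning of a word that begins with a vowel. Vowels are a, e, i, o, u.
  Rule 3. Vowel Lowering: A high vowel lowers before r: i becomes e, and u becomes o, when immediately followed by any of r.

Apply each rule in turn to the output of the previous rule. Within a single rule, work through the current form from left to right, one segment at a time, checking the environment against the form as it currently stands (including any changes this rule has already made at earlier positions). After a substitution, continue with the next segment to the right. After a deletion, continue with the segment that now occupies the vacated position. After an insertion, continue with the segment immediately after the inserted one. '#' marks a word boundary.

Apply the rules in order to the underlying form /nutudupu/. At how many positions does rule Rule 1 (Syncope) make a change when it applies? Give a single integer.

Rule 1 Syncope: [nutudupu] → [ntdpu]
Rule 2 Glottal Epenthesis: no change — [ntdpu]
Rule 3 Vowel Lowering: no change — [ntdpu]
Rule Rule 1 changed 3 position(s).

3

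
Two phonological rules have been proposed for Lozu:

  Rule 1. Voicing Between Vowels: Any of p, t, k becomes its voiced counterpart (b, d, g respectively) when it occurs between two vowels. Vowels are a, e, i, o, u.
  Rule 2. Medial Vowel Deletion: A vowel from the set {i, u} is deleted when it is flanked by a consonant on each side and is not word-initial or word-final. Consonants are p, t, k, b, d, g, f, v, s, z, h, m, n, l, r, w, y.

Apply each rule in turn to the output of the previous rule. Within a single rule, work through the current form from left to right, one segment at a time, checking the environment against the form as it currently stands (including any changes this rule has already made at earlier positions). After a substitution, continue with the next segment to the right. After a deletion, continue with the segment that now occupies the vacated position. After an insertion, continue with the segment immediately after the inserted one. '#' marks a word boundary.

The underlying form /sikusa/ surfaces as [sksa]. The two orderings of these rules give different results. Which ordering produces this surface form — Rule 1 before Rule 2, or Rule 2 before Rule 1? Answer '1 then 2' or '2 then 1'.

2 then 1

Order 1 then 2:
  1 Voicing Between Vowels: [sikusa] → [sigusa]
  2 Medial Vowel Deletion: [sigusa] → [sgsa]
  result: [sgsa]
Order 2 then 1:
  2 Medial Vowel Deletion: [sikusa] → [sksa]
  1 Voicing Between Vowels: no change — [sksa]
  result: [sksa]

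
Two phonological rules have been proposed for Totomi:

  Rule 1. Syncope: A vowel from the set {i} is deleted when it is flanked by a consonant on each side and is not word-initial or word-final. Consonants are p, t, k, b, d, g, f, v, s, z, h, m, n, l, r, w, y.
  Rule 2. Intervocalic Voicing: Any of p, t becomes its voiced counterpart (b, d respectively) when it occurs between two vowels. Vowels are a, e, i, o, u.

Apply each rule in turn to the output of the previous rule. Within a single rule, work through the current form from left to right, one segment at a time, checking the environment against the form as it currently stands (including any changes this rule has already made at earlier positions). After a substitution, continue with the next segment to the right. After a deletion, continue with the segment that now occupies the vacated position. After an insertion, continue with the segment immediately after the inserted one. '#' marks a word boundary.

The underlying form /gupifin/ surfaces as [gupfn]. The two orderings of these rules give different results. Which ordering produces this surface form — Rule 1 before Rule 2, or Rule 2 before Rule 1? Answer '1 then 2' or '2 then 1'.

Order 1 then 2:
  1 Syncope: [gupifin] → [gupfn]
  2 Intervocalic Voicing: no change — [gupfn]
  result: [gupfn]
Order 2 then 1:
  2 Intervocalic Voicing: [gupifin] → [gubifin]
  1 Syncope: [gubifin] → [gubfn]
  result: [gubfn]

1 then 2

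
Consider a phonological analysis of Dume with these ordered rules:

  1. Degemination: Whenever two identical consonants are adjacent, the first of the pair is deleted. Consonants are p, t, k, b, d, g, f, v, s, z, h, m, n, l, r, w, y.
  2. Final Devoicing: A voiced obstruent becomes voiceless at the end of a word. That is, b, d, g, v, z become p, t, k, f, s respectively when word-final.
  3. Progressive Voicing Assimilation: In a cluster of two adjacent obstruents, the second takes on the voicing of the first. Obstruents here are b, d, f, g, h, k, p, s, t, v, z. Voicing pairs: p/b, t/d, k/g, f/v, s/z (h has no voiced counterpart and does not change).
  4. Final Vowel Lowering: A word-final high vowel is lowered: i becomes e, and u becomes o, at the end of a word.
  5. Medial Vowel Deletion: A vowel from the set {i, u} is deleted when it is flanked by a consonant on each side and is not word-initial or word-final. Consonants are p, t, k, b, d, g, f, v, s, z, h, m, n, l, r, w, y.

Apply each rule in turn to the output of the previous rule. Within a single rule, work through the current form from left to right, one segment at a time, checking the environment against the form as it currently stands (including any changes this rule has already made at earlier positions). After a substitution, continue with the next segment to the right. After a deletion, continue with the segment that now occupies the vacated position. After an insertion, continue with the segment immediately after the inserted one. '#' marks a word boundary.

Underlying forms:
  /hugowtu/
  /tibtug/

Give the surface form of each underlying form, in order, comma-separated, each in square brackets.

[hgowto], [tbdk]

/hugowtu/:
  1 Degemination: no change — [hugowtu]
  2 Final Devoicing: no change — [hugowtu]
  3 Progressive Voicing Assimilation: no change — [hugowtu]
  4 Final Vowel Lowering: [hugowtu] → [hugowto]
  5 Medial Vowel Deletion: [hugowto] → [hgowto]
/tibtug/:
  1 Degemination: no change — [tibtug]
  2 Final Devoicing: [tibtug] → [tibtuk]
  3 Progressive Voicing Assimilation: [tibtuk] → [tibduk]
  4 Final Vowel Lowering: no change — [tibduk]
  5 Medial Vowel Deletion: [tibduk] → [tbdk]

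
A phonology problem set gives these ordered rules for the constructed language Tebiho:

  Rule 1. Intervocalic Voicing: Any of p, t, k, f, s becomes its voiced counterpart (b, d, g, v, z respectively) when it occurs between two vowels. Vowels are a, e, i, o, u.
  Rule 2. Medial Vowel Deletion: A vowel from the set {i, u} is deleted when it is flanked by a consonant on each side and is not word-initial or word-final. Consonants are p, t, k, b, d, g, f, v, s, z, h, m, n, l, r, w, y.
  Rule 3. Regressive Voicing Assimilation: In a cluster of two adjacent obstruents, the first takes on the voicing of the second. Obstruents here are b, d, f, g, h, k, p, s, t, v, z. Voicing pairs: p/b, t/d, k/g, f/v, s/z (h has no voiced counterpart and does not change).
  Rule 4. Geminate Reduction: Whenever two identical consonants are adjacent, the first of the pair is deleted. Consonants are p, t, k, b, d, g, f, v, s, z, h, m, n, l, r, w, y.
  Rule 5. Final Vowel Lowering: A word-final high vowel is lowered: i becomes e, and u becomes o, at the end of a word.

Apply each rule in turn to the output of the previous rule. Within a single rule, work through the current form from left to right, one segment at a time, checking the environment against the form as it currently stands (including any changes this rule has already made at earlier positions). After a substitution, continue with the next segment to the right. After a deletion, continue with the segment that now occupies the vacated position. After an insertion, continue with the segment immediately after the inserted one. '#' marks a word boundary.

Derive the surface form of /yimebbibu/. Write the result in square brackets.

Rule 1 Intervocalic Voicing: no change — [yimebbibu]
Rule 2 Medial Vowel Deletion: [yimebbibu] → [ymebbbu]
Rule 3 Regressive Voicing Assimilation: no change — [ymebbbu]
Rule 4 Geminate Reduction: [ymebbbu] → [ymebu]
Rule 5 Final Vowel Lowering: [ymebu] → [ymebo]

[ymebo]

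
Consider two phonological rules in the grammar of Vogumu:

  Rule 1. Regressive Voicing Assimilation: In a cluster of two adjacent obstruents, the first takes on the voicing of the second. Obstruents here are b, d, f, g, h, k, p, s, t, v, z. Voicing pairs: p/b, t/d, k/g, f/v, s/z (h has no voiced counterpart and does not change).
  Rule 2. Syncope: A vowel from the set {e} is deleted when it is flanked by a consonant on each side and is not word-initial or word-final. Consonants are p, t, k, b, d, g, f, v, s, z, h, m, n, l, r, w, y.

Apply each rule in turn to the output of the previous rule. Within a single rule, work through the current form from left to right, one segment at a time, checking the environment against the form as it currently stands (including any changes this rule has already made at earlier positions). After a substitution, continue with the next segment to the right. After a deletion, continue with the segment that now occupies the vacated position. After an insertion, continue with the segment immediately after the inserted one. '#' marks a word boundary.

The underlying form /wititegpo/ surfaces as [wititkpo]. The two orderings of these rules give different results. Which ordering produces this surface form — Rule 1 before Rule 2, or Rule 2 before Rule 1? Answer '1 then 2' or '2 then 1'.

Order 1 then 2:
  1 Regressive Voicing Assimilation: [wititegpo] → [wititekpo]
  2 Syncope: [wititekpo] → [wititkpo]
  result: [wititkpo]
Order 2 then 1:
  2 Syncope: [wititegpo] → [wititgpo]
  1 Regressive Voicing Assimilation: [wititgpo] → [witidkpo]
  result: [witidkpo]

1 then 2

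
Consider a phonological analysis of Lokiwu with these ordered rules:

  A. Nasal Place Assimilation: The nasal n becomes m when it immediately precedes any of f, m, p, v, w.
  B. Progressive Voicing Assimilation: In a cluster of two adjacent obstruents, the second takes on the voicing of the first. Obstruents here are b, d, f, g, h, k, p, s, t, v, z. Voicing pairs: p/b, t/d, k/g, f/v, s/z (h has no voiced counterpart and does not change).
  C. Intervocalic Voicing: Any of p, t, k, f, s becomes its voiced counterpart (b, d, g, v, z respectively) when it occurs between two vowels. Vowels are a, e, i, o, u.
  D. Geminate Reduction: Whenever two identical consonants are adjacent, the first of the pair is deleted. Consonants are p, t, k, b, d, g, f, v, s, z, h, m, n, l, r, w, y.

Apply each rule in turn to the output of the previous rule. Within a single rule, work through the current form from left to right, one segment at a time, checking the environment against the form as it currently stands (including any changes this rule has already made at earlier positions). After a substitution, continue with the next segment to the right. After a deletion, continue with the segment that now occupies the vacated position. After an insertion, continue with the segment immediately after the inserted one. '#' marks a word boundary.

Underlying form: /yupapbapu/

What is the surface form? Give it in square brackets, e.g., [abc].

A Nasal Place Assimilation: no change — [yupapbapu]
B Progressive Voicing Assimilation: [yupapbapu] → [yupappapu]
C Intervocalic Voicing: [yupappapu] → [yubappabu]
D Geminate Reduction: [yubappabu] → [yubapabu]

[yubapabu]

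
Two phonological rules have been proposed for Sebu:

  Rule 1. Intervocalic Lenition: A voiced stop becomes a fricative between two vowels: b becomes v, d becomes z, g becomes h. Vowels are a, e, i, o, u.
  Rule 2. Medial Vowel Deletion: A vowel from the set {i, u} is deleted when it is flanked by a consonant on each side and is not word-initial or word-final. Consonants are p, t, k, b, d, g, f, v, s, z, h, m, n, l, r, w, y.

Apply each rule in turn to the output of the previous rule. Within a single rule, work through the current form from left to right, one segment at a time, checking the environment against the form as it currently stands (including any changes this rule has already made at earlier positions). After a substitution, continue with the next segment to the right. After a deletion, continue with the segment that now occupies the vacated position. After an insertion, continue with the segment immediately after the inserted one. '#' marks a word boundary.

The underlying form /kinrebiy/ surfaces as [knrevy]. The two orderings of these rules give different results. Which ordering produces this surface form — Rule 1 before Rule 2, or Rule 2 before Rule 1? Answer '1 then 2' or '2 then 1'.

1 then 2

Order 1 then 2:
  1 Intervocalic Lenition: [kinrebiy] → [kinreviy]
  2 Medial Vowel Deletion: [kinreviy] → [knrevy]
  result: [knrevy]
Order 2 then 1:
  2 Medial Vowel Deletion: [kinrebiy] → [knreby]
  1 Intervocalic Lenition: no change — [knreby]
  result: [knreby]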